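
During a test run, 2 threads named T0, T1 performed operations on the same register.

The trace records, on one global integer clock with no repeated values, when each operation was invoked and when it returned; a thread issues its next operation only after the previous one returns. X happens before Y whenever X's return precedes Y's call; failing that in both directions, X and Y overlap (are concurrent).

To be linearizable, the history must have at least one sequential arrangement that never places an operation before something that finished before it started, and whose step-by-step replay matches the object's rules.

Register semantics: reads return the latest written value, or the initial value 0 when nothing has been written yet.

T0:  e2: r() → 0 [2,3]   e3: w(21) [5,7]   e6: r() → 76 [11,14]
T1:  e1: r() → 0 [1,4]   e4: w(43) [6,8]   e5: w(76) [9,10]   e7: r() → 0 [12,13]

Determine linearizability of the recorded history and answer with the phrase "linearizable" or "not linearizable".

cut after 12 events: linearizable; cut after 13 events (e7 responds, time 13): not linearizable
checked exhaustively: 4 real-time-consistent orders of 6 completed operations, zero legal register replays
every completion of the 1 pending operation (e6) was checked; none linearizes
take e1, e2, e3, e4, e5, e7 (pending dropped): step 6 already fails, because e7 r() → 0 cannot occur there
take e1, e2, e4, e3, e5, e7 (pending dropped): step 6 already fails, because e7 r() → 0 cannot occur there

not linearizable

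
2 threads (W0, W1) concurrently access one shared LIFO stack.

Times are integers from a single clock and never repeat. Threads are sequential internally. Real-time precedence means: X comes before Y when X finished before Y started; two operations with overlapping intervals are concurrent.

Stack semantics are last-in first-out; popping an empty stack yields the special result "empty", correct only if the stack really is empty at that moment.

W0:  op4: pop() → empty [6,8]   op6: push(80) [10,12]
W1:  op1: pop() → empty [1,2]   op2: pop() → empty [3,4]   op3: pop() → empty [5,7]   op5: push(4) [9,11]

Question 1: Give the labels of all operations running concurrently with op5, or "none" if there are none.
Answer: op6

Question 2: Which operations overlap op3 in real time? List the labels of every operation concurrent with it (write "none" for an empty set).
Answer: op4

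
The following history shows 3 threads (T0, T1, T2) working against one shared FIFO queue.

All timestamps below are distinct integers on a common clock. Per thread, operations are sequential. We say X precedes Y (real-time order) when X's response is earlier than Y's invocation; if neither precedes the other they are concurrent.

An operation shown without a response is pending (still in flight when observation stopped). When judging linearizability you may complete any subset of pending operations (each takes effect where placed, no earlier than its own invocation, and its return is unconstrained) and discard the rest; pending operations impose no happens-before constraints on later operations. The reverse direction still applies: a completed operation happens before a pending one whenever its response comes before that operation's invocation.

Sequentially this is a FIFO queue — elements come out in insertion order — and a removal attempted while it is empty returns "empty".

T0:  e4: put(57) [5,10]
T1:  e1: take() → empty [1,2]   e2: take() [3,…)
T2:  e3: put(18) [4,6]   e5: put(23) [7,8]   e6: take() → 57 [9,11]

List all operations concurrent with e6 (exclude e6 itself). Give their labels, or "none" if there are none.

e2, e4

e6 spans [9,11]: anything still running between times 9 and 11 counts as concurrent
e1 [1,2]: before
e2 [3,…): concurrent
e3 [4,6]: before
e4 [5,10]: concurrent
e5 [7,8]: before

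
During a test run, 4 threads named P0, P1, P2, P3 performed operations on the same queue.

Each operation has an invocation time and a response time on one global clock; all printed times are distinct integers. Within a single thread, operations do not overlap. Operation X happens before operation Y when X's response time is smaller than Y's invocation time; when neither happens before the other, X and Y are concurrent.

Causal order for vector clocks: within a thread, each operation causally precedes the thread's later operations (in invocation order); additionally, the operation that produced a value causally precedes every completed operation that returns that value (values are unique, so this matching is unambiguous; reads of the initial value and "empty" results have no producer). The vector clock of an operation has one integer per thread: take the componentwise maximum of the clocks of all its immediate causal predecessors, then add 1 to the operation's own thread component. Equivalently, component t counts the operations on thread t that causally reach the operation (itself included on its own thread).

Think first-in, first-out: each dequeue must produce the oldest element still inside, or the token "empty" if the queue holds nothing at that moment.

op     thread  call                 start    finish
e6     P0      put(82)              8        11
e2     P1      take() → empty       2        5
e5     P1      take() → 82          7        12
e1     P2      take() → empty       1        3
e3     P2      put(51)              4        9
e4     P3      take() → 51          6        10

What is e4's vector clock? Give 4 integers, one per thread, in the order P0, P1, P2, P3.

e1, invoked 1, has no incoming edges; only P2's bump applies → (0, 0, 1, 0)
e2, invoked 2, has no incoming edges; only P1's bump applies → (0, 1, 0, 0)
e6, invoked 8, has no incoming edges; only P0's bump applies → (1, 0, 0, 0)
merge at e3 (invoked 4): VC(e1)=(0, 0, 1, 0), own-thread bump on P2 → (0, 0, 2, 0)
merge at e4 (invoked 6): VC(e3)=(0, 0, 2, 0), own-thread bump on P3 → (0, 0, 2, 1)
merge at e5 (invoked 7): VC(e2)=(0, 1, 0, 0), VC(e6)=(1, 0, 0, 0), own-thread bump on P1 → (1, 2, 0, 0)
target: VC(e4) = (0, 0, 2, 1)

(0, 0, 2, 1)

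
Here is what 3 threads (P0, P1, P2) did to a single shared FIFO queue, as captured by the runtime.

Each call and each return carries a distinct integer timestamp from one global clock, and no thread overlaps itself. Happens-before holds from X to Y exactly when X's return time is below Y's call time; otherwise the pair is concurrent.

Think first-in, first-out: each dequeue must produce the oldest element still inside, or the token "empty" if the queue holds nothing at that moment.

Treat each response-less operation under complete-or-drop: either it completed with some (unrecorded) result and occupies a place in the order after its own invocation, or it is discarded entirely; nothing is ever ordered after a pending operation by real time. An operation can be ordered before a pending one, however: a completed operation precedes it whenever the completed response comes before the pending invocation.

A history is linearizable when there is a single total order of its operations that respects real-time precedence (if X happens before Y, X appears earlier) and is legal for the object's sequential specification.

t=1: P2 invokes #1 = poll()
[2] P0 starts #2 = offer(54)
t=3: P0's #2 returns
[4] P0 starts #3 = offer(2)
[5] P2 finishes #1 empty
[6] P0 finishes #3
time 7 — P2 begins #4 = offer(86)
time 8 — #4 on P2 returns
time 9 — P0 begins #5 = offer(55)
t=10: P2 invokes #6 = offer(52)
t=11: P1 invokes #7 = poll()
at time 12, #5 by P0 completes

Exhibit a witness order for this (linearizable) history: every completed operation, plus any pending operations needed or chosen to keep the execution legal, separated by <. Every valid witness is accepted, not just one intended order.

after step 1 (#1 poll() → empty): queue <>
after step 2 (#2 offer(54)): queue <54>
after step 3 (#3 offer(2)): queue <54,2>
after step 4 (#4 offer(86)): queue <54,2,86>
after step 5 (#5 offer(55)): queue <54,2,86,55>

#1 < #2 < #3 < #4 < #5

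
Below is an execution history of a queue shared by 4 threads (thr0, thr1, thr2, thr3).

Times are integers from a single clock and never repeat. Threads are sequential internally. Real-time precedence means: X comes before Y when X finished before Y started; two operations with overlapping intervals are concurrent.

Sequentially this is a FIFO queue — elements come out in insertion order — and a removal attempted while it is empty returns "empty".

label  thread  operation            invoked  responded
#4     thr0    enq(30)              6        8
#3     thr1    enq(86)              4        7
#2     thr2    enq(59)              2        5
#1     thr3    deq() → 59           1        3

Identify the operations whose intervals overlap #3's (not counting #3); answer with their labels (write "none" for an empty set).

#2, #4

overlap test against #3 [4,7]: concurrent iff the interval meets 4..7
#1 [1,3]: before
#2 [2,5]: concurrent
#4 [6,8]: concurrent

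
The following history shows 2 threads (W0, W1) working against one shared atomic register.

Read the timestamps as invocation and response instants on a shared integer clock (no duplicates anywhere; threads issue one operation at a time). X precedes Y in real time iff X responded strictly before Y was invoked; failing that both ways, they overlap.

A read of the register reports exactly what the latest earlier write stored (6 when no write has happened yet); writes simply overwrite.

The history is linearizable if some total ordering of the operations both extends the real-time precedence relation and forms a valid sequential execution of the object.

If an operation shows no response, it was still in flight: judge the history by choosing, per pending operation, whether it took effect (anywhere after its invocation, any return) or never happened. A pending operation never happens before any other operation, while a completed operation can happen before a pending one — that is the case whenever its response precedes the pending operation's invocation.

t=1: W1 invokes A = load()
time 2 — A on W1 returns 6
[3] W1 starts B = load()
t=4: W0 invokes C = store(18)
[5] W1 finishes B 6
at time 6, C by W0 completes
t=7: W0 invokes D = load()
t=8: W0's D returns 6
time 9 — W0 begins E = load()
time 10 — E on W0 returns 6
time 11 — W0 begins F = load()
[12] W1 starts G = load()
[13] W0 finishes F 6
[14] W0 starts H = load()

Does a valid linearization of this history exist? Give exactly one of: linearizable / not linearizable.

already the first 8 events (up to D's response at time 8) admit no linearization; the first 7 still do
all 2 real-time-respecting orders fail — 4 completed atomic register operations, no legal replay
take A, B, C, D: step 4 already fails, because D load() → 6 cannot occur there
take A, C, B, D: step 3 already fails, because B load() → 6 cannot occur there

not linearizable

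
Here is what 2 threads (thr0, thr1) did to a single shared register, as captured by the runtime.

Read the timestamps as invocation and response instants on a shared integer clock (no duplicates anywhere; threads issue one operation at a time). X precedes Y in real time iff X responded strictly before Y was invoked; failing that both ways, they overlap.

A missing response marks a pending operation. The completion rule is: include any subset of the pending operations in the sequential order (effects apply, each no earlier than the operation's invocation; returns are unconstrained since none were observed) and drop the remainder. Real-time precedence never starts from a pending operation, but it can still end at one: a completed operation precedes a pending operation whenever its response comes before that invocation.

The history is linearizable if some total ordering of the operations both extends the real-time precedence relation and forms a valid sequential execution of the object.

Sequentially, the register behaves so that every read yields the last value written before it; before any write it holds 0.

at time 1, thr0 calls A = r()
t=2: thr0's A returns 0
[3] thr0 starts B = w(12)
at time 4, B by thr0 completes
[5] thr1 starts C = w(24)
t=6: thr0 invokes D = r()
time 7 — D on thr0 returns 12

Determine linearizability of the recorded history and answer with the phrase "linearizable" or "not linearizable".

one valid linearization: A, B, D
1. A r() → 0, leaving value 0
2. B w(12), leaving value 12
3. D r() → 12, leaving value 12

linearizable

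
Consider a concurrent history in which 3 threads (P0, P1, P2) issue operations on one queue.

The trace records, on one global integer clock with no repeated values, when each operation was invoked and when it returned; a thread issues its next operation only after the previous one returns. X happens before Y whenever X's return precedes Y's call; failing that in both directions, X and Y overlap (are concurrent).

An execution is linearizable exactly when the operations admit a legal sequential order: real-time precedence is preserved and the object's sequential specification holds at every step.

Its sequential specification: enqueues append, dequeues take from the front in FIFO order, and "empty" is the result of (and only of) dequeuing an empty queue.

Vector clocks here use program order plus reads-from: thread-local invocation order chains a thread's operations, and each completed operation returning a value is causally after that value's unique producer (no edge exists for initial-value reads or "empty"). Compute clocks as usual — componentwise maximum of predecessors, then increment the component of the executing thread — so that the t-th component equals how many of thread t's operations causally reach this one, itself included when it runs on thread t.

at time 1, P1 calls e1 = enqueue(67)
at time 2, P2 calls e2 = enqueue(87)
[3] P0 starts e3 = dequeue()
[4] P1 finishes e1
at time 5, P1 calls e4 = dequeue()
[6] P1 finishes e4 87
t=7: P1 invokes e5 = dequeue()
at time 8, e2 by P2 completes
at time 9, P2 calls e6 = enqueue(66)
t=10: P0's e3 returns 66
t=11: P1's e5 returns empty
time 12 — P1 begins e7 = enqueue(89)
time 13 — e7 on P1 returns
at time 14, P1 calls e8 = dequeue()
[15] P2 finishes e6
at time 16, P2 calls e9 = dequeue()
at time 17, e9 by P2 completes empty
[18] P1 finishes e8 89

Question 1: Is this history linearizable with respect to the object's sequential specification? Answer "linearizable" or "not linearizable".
cut after 10 events: linearizable; cut after 11 events (e5 responds, time 11): not linearizable
checked exhaustively: 20 real-time-consistent orders of 5 completed operations, zero legal queue replays
no escape via the 1 pending operation (e6): every completion choice fails
sample order e1, e2, e3, e4, e5 (pending dropped) stalls at step 3 — e3 dequeue() → 66 has no legal effect
sample order e1, e2, e4, e3, e5 (pending dropped) stalls at step 3 — e4 dequeue() → 87 has no legal effect

not linearizable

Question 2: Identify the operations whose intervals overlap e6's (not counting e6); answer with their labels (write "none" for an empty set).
Answer: e3, e5, e7, e8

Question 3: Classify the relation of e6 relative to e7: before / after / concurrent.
Answer: concurrent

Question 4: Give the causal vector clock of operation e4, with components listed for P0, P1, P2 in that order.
Answer: (0, 2, 1)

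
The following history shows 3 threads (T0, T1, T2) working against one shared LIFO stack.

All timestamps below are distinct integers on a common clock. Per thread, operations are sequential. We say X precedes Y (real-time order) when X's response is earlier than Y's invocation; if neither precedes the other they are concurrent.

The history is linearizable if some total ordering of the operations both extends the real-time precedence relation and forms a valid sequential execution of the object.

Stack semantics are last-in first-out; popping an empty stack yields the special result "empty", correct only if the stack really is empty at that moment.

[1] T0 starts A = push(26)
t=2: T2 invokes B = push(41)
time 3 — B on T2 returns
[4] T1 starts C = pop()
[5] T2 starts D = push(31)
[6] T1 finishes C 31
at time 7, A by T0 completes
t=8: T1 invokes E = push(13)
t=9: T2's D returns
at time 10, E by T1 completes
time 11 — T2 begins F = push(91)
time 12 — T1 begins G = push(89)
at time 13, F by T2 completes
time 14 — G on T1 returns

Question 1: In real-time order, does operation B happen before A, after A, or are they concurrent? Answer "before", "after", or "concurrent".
Answer: concurrent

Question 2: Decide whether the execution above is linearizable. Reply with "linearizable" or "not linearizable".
linearizable

one valid linearization: A, B, D, C, E, F, G
after step 1 (A push(26)): stack <26>
after step 2 (B push(41)): stack <26,41>
after step 3 (D push(31)): stack <26,41,31>
after step 4 (C pop() → 31): stack <26,41>
after step 5 (E push(13)): stack <26,41,13>
after step 6 (F push(91)): stack <26,41,13,91>
after step 7 (G push(89)): stack <26,41,13,91,89>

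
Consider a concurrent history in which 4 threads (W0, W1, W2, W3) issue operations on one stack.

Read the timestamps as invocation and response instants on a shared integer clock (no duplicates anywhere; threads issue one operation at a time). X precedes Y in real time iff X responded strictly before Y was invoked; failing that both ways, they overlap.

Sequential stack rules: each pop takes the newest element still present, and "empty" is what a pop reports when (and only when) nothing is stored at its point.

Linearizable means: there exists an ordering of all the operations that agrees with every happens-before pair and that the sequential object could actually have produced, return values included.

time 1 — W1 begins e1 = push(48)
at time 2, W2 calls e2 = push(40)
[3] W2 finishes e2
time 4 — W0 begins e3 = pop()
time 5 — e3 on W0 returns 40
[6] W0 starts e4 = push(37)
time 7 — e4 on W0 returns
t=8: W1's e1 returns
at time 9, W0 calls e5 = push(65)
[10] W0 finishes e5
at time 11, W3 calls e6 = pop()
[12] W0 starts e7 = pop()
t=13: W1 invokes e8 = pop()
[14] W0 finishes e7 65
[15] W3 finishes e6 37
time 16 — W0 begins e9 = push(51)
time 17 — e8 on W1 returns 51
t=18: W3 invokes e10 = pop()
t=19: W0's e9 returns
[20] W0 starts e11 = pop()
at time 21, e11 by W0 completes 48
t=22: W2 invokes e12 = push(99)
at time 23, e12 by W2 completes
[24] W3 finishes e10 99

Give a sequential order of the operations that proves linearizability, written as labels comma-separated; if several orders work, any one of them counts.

e1, e2, e3, e4, e5, e7, e6, e9, e8, e11, e12, e10

after step 1 (e1 push(48)): stack <48>
after step 2 (e2 push(40)): stack <48,40>
after step 3 (e3 pop() → 40): stack <48>
after step 4 (e4 push(37)): stack <48,37>
after step 5 (e5 push(65)): stack <48,37,65>
after step 6 (e7 pop() → 65): stack <48,37>
after step 7 (e6 pop() → 37): stack <48>
after step 8 (e9 push(51)): stack <48,51>
after step 9 (e8 pop() → 51): stack <48>
after step 10 (e11 pop() → 48): stack <>
after step 11 (e12 push(99)): stack <99>
after step 12 (e10 pop() → 99): stack <>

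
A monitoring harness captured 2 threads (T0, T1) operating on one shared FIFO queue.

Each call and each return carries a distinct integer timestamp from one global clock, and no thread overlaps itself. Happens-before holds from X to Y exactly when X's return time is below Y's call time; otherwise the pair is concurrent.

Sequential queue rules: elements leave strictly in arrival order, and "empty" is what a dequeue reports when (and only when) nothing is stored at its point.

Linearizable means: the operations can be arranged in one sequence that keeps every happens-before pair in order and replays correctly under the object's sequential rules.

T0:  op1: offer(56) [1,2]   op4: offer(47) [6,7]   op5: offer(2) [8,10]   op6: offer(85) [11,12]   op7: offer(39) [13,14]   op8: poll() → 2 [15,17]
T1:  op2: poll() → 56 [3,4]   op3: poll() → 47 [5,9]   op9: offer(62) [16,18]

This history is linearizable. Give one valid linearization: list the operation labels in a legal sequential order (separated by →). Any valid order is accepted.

op1 → op2 → op4 → op3 → op5 → op6 → op7 → op8 → op9

1. op1 offer(56), leaving queue <56>
2. op2 poll() → 56, leaving queue <>
3. op4 offer(47), leaving queue <47>
4. op3 poll() → 47, leaving queue <>
5. op5 offer(2), leaving queue <2>
6. op6 offer(85), leaving queue <2,85>
7. op7 offer(39), leaving queue <2,85,39>
8. op8 poll() → 2, leaving queue <85,39>
9. op9 offer(62), leaving queue <85,39,62>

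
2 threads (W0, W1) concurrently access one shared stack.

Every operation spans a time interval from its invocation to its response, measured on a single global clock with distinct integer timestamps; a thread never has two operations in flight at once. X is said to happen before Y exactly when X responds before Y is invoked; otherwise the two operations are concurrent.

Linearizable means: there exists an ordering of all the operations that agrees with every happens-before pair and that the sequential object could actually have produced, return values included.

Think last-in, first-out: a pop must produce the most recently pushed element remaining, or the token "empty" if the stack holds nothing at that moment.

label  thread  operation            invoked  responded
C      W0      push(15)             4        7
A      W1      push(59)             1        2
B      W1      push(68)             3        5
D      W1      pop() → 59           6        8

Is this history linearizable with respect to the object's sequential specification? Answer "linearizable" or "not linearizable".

not linearizable

prefix check: 1..7 passes, 1..8 fails once D's time-8 response joins
checked exhaustively: 3 real-time-consistent orders of 4 completed operations, zero legal stack replays
for example A, B, C, D fails at step 4: D pop() → 59 is not legal there
for example A, B, D, C fails at step 3: D pop() → 59 is not legal there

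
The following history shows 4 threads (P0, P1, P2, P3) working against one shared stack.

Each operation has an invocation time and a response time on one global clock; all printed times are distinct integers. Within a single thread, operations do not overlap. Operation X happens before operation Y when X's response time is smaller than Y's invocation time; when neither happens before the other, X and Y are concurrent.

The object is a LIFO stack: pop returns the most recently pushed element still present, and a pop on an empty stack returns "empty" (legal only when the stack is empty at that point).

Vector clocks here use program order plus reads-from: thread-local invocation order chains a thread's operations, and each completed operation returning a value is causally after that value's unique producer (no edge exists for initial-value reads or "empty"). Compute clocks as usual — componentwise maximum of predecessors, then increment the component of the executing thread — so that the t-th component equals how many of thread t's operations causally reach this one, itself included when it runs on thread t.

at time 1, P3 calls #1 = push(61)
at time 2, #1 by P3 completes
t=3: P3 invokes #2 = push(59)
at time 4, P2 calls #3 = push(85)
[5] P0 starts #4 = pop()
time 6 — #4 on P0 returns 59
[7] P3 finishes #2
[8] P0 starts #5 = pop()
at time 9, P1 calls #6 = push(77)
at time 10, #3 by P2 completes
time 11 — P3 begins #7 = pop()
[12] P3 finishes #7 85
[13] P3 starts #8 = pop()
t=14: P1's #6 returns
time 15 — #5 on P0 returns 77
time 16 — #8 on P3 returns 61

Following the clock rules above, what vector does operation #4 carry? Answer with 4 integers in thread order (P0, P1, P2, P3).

(1, 0, 0, 2)

invoked at 1, #1 has no predecessors; its own P3 bump gives (0, 0, 0, 1)
invoked at 4, #3 has no predecessors; its own P2 bump gives (0, 0, 1, 0)
invoked at 9, #6 has no predecessors; its own P1 bump gives (0, 1, 0, 0)
VC(#2, invoked at 3): max of VC(#1)=(0, 0, 0, 1), then +1 on thread P3 → (0, 0, 0, 2)
VC(#4, invoked at 5): max of VC(#2)=(0, 0, 0, 2), then +1 on thread P0 → (1, 0, 0, 2)
VC(#7, invoked at 11): max of VC(#2)=(0, 0, 0, 2), VC(#3)=(0, 0, 1, 0), then +1 on thread P3 → (0, 0, 1, 3)
VC(#8, invoked at 13): max of VC(#1)=(0, 0, 0, 1), VC(#7)=(0, 0, 1, 3), then +1 on thread P3 → (0, 0, 1, 4)
VC(#5, invoked at 8): max of VC(#4)=(1, 0, 0, 2), VC(#6)=(0, 1, 0, 0), then +1 on thread P0 → (2, 1, 0, 2)
target: VC(#4) = (1, 0, 0, 2)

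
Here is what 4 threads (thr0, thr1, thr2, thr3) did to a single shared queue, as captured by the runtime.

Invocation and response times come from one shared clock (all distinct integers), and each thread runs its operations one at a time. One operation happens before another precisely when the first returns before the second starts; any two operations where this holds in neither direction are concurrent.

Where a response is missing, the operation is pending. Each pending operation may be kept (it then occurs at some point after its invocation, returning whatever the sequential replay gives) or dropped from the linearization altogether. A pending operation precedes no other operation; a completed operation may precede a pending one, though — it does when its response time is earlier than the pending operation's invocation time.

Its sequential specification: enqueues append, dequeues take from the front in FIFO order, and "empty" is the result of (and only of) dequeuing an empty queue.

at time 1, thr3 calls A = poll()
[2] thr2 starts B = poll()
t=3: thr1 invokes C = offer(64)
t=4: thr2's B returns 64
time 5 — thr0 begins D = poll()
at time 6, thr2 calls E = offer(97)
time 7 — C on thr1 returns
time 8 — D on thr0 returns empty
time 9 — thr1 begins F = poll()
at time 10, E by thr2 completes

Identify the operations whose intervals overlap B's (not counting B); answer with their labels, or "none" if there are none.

B spans [2,4]; an op avoiding the whole window 2..4 is ordered, any other is concurrent
A [1,…): concurrent
C [3,7]: concurrent
D [5,8]: after
E [6,10]: after
F [9,…): after

A, C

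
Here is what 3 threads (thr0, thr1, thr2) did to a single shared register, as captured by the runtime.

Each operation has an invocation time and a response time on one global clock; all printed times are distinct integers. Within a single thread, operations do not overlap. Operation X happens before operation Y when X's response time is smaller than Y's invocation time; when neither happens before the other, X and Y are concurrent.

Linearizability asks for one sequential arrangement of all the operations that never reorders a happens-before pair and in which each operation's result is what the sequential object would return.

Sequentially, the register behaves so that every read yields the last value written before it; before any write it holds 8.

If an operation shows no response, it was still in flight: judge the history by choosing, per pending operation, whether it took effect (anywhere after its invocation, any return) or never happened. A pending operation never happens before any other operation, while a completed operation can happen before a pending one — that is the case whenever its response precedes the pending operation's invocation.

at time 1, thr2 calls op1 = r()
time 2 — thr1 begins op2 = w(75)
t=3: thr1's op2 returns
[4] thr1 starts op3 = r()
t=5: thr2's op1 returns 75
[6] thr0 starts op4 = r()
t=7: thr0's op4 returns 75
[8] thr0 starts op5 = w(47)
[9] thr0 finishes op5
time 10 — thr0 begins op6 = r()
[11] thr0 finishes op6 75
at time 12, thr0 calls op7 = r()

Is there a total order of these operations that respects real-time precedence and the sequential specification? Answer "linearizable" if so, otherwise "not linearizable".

not linearizable

already the first 11 events (up to op6's response at time 11) admit no linearization; the first 10 still do
every one of the 2 real-time-consistent orders over 5 completed register ops fails the sequential spec
every completion of the 1 pending operation (op3) was checked; none linearizes
one such order, op1, op2, op4, op5, op6 (pending dropped), breaks at step 1 where op1 r() → 75 is illegal
one such order, op2, op1, op4, op5, op6 (pending dropped), breaks at step 5 where op6 r() → 75 is illegal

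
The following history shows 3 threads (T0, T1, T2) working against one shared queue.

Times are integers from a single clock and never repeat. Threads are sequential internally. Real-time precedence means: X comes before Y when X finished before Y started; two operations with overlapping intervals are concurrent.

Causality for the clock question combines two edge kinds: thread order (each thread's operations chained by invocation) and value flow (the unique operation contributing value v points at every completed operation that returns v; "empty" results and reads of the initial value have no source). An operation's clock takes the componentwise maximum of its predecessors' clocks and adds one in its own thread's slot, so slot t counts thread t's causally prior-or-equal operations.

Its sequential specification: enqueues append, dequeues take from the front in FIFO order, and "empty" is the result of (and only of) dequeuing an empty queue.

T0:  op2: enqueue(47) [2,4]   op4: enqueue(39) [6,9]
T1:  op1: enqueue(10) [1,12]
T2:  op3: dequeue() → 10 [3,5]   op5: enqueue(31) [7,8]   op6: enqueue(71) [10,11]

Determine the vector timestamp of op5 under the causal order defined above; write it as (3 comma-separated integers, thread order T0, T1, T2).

(0, 1, 2)

VC(op1, invoked at 1): no causal predecessors; +1 on T1 → (0, 1, 0)
VC(op2, invoked at 2): no causal predecessors; +1 on T0 → (1, 0, 0)
invoked at 3, op3 merges VC(op1)=(0, 1, 0) and bumps T2's slot → (0, 1, 1)
invoked at 6, op4 merges VC(op2)=(1, 0, 0) and bumps T0's slot → (2, 0, 0)
invoked at 7, op5 merges VC(op3)=(0, 1, 1) and bumps T2's slot → (0, 1, 2)
invoked at 10, op6 merges VC(op5)=(0, 1, 2) and bumps T2's slot → (0, 1, 3)
target: VC(op5) = (0, 1, 2)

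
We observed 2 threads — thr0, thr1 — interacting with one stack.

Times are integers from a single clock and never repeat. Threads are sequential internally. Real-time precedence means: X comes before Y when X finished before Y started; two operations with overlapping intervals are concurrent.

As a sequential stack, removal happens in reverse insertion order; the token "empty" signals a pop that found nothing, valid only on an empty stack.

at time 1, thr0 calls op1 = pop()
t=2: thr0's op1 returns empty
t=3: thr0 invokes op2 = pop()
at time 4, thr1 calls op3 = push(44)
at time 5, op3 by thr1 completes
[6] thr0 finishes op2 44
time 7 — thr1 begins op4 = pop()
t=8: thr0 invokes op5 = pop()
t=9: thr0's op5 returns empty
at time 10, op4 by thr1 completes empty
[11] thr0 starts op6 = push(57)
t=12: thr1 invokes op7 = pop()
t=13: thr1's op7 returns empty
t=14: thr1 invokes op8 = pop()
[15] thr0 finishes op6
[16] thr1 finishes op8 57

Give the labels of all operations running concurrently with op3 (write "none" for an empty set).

op2

op3 spans [4,5]; an op avoiding the whole window 4..5 is ordered, any other is concurrent
op1 [1,2]: before
op2 [3,6]: concurrent
op4 [7,10]: after
op5 [8,9]: after
op6 [11,15]: after
op7 [12,13]: after
op8 [14,16]: after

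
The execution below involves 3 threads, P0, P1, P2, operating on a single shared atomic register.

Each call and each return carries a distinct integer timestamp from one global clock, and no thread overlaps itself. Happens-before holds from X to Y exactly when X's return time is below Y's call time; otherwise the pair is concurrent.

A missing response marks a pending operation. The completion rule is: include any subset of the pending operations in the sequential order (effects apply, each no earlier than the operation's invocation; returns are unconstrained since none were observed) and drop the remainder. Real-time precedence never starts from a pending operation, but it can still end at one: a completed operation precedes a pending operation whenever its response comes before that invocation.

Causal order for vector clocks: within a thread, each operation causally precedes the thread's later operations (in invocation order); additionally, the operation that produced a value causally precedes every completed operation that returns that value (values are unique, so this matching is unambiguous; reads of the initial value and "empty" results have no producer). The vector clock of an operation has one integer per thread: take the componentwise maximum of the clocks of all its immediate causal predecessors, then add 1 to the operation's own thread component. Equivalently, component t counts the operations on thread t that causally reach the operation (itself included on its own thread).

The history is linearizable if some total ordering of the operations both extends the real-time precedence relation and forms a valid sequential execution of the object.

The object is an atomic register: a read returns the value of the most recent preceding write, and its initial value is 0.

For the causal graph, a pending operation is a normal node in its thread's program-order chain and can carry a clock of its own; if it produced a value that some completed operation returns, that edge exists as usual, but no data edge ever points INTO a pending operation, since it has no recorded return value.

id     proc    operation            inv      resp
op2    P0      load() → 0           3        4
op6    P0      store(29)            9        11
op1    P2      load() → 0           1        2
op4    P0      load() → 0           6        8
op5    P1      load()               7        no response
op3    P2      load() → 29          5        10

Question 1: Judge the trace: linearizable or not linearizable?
a witness: op1, op2, op4, op5, op6, op3
1. op1 load() → 0, leaving value 0
2. op2 load() → 0, leaving value 0
3. op4 load() → 0, leaving value 0
4. op5 load() (pending, included), leaving value 0
5. op6 store(29), leaving value 29
6. op3 load() → 29, leaving value 29

linearizable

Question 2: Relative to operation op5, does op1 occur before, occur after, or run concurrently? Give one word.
Answer: before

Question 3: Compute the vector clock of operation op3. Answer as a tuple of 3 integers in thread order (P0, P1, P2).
Answer: (3, 0, 2)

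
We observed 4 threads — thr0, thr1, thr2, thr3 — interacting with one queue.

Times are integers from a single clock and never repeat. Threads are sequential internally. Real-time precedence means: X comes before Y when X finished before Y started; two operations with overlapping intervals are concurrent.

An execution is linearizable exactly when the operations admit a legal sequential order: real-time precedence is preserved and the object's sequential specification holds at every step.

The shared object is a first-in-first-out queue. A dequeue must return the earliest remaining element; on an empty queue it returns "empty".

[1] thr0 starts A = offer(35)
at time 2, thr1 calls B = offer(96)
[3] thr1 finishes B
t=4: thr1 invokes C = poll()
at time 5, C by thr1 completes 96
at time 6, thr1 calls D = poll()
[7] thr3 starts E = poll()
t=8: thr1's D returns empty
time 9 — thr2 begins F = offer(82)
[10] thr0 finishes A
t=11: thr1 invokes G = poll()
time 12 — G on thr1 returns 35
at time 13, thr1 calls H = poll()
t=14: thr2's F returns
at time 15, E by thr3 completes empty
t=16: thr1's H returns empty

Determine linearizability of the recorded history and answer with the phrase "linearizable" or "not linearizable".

linearizable

a witness: B, C, D, A, G, E, H, F
after step 1 (B offer(96)): queue <96>
after step 2 (C poll() → 96): queue <>
after step 3 (D poll() → empty): queue <>
after step 4 (A offer(35)): queue <35>
after step 5 (G poll() → 35): queue <>
after step 6 (E poll() → empty): queue <>
after step 7 (H poll() → empty): queue <>
after step 8 (F offer(82)): queue <82>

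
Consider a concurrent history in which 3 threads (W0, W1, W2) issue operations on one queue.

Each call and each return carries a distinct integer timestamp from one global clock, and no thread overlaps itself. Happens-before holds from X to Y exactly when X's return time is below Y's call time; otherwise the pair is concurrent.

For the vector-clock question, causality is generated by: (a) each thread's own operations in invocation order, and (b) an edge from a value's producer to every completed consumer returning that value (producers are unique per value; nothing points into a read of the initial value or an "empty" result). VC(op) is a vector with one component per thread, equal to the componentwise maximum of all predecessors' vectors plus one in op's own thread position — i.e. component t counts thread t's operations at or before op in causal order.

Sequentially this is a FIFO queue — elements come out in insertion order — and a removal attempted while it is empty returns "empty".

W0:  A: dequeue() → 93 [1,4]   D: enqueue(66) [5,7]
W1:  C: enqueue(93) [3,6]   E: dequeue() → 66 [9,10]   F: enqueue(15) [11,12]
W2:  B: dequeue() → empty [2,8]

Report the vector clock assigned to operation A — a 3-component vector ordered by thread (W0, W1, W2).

root op B, invoked 2: fresh clock plus W2's own tick → (0, 0, 1)
root op C, invoked 3: fresh clock plus W1's own tick → (0, 1, 0)
A, invoked 1, takes VC(C)=(0, 1, 0) under max, adds 1 for W0 → (1, 1, 0)
D, invoked 5, takes VC(A)=(1, 1, 0) under max, adds 1 for W0 → (2, 1, 0)
E, invoked 9, takes VC(C)=(0, 1, 0), VC(D)=(2, 1, 0) under max, adds 1 for W1 → (2, 2, 0)
F, invoked 11, takes VC(E)=(2, 2, 0) under max, adds 1 for W1 → (2, 3, 0)
target: VC(A) = (1, 1, 0)

(1, 1, 0)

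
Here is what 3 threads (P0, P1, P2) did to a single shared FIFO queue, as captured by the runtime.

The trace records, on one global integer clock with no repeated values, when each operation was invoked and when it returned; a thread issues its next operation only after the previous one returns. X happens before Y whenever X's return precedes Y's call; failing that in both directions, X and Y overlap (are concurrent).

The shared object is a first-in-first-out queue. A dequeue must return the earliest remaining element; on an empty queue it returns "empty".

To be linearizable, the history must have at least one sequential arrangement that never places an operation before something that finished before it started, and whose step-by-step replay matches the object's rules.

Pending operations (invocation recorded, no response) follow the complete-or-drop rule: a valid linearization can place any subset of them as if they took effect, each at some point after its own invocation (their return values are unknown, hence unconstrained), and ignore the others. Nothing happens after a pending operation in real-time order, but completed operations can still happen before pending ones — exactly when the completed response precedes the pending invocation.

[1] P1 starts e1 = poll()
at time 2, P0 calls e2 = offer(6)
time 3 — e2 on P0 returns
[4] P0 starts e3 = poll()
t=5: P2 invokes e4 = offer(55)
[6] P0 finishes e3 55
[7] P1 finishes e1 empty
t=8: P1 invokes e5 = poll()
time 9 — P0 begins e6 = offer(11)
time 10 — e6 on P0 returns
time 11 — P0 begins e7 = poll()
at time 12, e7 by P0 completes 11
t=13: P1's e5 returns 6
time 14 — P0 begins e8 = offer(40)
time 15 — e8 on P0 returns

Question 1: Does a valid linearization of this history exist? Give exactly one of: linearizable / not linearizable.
prefix check: 1..6 passes, 1..7 fails once e1's time-7 response joins
every one of the 3 real-time-consistent orders over 3 completed FIFO queue ops fails the sequential spec
no completion choice of the 1 pending operation (e4) rescues it — every subset was tried
one such order, e1, e2, e3 (pending dropped), breaks at step 3 where e3 poll() → 55 is illegal
one such order, e2, e1, e3 (pending dropped), breaks at step 2 where e1 poll() → empty is illegal

not linearizable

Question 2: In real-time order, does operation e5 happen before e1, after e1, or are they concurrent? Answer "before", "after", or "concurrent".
e5 spans [8,13], e1 spans [1,7]
resp(e1)=7 < inv(e5)=8

after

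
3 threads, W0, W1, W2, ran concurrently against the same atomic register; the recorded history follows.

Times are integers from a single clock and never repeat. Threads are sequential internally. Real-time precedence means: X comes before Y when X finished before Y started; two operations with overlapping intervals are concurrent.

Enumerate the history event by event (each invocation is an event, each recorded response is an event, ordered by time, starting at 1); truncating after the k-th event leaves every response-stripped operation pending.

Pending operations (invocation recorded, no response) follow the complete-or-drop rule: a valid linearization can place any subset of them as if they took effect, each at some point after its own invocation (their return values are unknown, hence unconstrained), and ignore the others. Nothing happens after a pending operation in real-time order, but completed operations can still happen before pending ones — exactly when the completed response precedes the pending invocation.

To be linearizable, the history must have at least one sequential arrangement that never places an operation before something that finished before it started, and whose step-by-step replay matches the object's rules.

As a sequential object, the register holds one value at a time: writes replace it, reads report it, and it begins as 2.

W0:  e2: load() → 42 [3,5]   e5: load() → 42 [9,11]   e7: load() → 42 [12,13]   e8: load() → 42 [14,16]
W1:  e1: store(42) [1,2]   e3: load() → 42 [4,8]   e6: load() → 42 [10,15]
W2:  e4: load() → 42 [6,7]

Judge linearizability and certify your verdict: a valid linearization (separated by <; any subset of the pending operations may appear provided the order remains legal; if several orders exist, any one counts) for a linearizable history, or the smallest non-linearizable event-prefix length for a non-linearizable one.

linearizable — witness: e1 < e2 < e3 < e4 < e5 < e6 < e7 < e8

step 1: e1 store(42) — value 42
step 2: e2 load() → 42 — value 42
step 3: e3 load() → 42 — value 42
step 4: e4 load() → 42 — value 42
step 5: e5 load() → 42 — value 42
step 6: e6 load() → 42 — value 42
step 7: e7 load() → 42 — value 42
step 8: e8 load() → 42 — value 42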